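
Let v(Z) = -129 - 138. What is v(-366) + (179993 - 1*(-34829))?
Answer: 214555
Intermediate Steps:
v(Z) = -267
v(-366) + (179993 - 1*(-34829)) = -267 + (179993 - 1*(-34829)) = -267 + (179993 + 34829) = -267 + 214822 = 214555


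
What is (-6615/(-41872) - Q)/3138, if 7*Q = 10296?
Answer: -143689269/306586784 ≈ -0.46867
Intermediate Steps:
Q = 10296/7 (Q = (⅐)*10296 = 10296/7 ≈ 1470.9)
(-6615/(-41872) - Q)/3138 = (-6615/(-41872) - 1*10296/7)/3138 = (-6615*(-1/41872) - 10296/7)*(1/3138) = (6615/41872 - 10296/7)*(1/3138) = -431067807/293104*1/3138 = -143689269/306586784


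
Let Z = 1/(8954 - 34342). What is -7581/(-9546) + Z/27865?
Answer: 893846167779/1125531662420 ≈ 0.79415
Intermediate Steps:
Z = -1/25388 (Z = 1/(-25388) = -1/25388 ≈ -3.9389e-5)
-7581/(-9546) + Z/27865 = -7581/(-9546) - 1/25388/27865 = -7581*(-1/9546) - 1/25388*1/27865 = 2527/3182 - 1/707436620 = 893846167779/1125531662420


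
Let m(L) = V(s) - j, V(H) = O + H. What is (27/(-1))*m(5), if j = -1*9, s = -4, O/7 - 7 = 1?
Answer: -1647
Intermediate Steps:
O = 56 (O = 49 + 7*1 = 49 + 7 = 56)
V(H) = 56 + H
j = -9
m(L) = 61 (m(L) = (56 - 4) - 1*(-9) = 52 + 9 = 61)
(27/(-1))*m(5) = (27/(-1))*61 = -1*27*61 = -27*61 = -1647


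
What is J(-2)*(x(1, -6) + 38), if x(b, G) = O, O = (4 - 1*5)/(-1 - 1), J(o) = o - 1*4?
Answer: -231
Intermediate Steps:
J(o) = -4 + o (J(o) = o - 4 = -4 + o)
O = ½ (O = (4 - 5)/(-2) = -1*(-½) = ½ ≈ 0.50000)
x(b, G) = ½
J(-2)*(x(1, -6) + 38) = (-4 - 2)*(½ + 38) = -6*77/2 = -231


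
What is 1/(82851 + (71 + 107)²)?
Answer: 1/114535 ≈ 8.7310e-6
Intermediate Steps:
1/(82851 + (71 + 107)²) = 1/(82851 + 178²) = 1/(82851 + 31684) = 1/114535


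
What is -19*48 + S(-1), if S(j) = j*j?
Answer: -911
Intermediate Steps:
S(j) = j**2
-19*48 + S(-1) = -19*48 + (-1)**2 = -912 + 1 = -911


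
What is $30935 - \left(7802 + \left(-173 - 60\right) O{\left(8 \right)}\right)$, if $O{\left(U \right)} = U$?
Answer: $24997$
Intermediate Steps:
$30935 - \left(7802 + \left(-173 - 60\right) O{\left(8 \right)}\right) = 30935 - \left(7802 + \left(-173 - 60\right) 8\right) = 30935 - \left(7802 - 1864\right) = 30935 - 5938 = 24997$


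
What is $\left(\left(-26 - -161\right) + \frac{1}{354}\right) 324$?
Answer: $\frac{2580714}{59} \approx 43741.0$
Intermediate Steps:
$\left(\left(-26 - -161\right) + \frac{1}{354}\right) 324 = \left(\left(-26 + 161\right) + \frac{1}{354}\right) 324 = \left(135 + \frac{1}{354}\right) 324 = \frac{47791}{354} \cdot 324 = \frac{2580714}{59}$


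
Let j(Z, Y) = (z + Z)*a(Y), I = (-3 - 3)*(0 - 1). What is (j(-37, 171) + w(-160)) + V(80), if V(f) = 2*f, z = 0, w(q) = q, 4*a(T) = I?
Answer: -111/2 ≈ -55.500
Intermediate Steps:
I = 6 (I = -6*(-1) = 6)
a(T) = 3/2 (a(T) = (1/4)*6 = 3/2)
j(Z, Y) = 3*Z/2 (j(Z, Y) = (0 + Z)*(3/2) = Z*(3/2) = 3*Z/2)
(j(-37, 171) + w(-160)) + V(80) = ((3/2)*(-37) - 160) + 2*80 = (-111/2 - 160) + 160 = -431/2 + 160 = -111/2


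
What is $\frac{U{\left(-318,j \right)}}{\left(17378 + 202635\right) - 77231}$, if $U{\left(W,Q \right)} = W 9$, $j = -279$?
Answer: $- \frac{9}{449} \approx -0.020045$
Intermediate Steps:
$U{\left(W,Q \right)} = 9 W$
$\frac{U{\left(-318,j \right)}}{\left(17378 + 202635\right) - 77231} = \frac{9 \left(-318\right)}{\left(17378 + 202635\right) - 77231} = - \frac{2862}{220013 - 77231} = - \frac{2862}{142782} = \left(-2862\right) \frac{1}{142782} = - \frac{9}{449}$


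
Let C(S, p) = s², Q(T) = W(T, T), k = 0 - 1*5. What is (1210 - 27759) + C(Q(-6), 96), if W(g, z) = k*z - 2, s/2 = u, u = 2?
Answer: -26533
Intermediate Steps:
k = -5 (k = 0 - 5 = -5)
s = 4 (s = 2*2 = 4)
W(g, z) = -2 - 5*z (W(g, z) = -5*z - 2 = -2 - 5*z)
Q(T) = -2 - 5*T
C(S, p) = 16 (C(S, p) = 4² = 16)
(1210 - 27759) + C(Q(-6), 96) = (1210 - 27759) + 16 = -26549 + 16 = -26533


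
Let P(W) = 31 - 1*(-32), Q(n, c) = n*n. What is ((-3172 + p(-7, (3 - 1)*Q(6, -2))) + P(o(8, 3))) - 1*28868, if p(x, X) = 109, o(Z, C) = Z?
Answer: -31868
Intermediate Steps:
Q(n, c) = n**2
P(W) = 63 (P(W) = 31 + 32 = 63)
((-3172 + p(-7, (3 - 1)*Q(6, -2))) + P(o(8, 3))) - 1*28868 = ((-3172 + 109) + 63) - 1*28868 = (-3063 + 63) - 28868 = -3000 - 28868 = -31868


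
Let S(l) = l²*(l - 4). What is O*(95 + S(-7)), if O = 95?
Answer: -42180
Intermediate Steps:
S(l) = l²*(-4 + l)
O*(95 + S(-7)) = 95*(95 + (-7)²*(-4 - 7)) = 95*(95 + 49*(-11)) = 95*(95 - 539) = 95*(-444) = -42180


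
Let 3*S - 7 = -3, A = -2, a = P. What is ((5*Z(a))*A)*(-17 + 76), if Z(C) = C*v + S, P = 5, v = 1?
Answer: -11210/3 ≈ -3736.7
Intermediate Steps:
a = 5
S = 4/3 (S = 7/3 + (⅓)*(-3) = 7/3 - 1 = 4/3 ≈ 1.3333)
Z(C) = 4/3 + C (Z(C) = C*1 + 4/3 = C + 4/3 = 4/3 + C)
((5*Z(a))*A)*(-17 + 76) = ((5*(4/3 + 5))*(-2))*(-17 + 76) = ((5*(19/3))*(-2))*59 = ((95/3)*(-2))*59 = -190/3*59 = -11210/3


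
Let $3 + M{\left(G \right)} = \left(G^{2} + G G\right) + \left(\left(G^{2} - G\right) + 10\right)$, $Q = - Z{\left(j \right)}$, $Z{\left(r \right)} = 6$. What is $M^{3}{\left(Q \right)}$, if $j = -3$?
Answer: $1771561$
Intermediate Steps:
$Q = -6$ ($Q = \left(-1\right) 6 = -6$)
$M{\left(G \right)} = 7 - G + 3 G^{2}$ ($M{\left(G \right)} = -3 + \left(\left(G^{2} + G G\right) + \left(\left(G^{2} - G\right) + 10\right)\right) = -3 + \left(\left(G^{2} + G^{2}\right) + \left(10 + G^{2} - G\right)\right) = -3 + \left(2 G^{2} + \left(10 + G^{2} - G\right)\right) = -3 + \left(10 - G + 3 G^{2}\right) = 7 - G + 3 G^{2}$)
$M^{3}{\left(Q \right)} = \left(7 - -6 + 3 \left(-6\right)^{2}\right)^{3} = \left(7 + 6 + 3 \cdot 36\right)^{3} = \left(7 + 6 + 108\right)^{3} = 121^{3} = 1771561$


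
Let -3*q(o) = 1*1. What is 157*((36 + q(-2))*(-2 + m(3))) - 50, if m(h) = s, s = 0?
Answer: -33748/3 ≈ -11249.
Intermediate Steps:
q(o) = -⅓ (q(o) = -1/3 = -⅓*1 = -⅓)
m(h) = 0
157*((36 + q(-2))*(-2 + m(3))) - 50 = 157*((36 - ⅓)*(-2 + 0)) - 50 = 157*((107/3)*(-2)) - 50 = 157*(-214/3) - 50 = -33598/3 - 50 = -33748/3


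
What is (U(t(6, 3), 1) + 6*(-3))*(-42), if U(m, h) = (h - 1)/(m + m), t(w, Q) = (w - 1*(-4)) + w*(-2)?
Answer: 756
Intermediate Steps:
t(w, Q) = 4 - w (t(w, Q) = (w + 4) - 2*w = (4 + w) - 2*w = 4 - w)
U(m, h) = (-1 + h)/(2*m) (U(m, h) = (-1 + h)/((2*m)) = (-1 + h)*(1/(2*m)) = (-1 + h)/(2*m))
(U(t(6, 3), 1) + 6*(-3))*(-42) = ((-1 + 1)/(2*(4 - 1*6)) + 6*(-3))*(-42) = ((½)*0/(4 - 6) - 18)*(-42) = ((½)*0/(-2) - 18)*(-42) = ((½)*(-½)*0 - 18)*(-42) = (0 - 18)*(-42) = -18*(-42) = 756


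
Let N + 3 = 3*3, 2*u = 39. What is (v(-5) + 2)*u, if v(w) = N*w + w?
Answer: -1287/2 ≈ -643.50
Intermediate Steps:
u = 39/2 (u = (½)*39 = 39/2 ≈ 19.500)
N = 6 (N = -3 + 3*3 = -3 + 9 = 6)
v(w) = 7*w (v(w) = 6*w + w = 7*w)
(v(-5) + 2)*u = (7*(-5) + 2)*(39/2) = (-35 + 2)*(39/2) = -33*39/2 = -1287/2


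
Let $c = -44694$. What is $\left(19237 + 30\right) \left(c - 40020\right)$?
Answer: $-1632184638$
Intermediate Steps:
$\left(19237 + 30\right) \left(c - 40020\right) = \left(19237 + 30\right) \left(-44694 - 40020\right) = 19267 \left(-84714\right) = -1632184638$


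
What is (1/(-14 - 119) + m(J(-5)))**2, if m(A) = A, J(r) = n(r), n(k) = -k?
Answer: 440896/17689 ≈ 24.925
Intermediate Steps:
J(r) = -r
(1/(-14 - 119) + m(J(-5)))**2 = (1/(-14 - 119) - 1*(-5))**2 = (1/(-133) + 5)**2 = (-1/133 + 5)**2 = (664/133)**2 = 440896/17689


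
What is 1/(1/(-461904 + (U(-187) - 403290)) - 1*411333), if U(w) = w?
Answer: -865381/355959762874 ≈ -2.4311e-6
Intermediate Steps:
1/(1/(-461904 + (U(-187) - 403290)) - 1*411333) = 1/(1/(-461904 + (-187 - 403290)) - 1*411333) = 1/(1/(-461904 - 403477) - 411333) = 1/(1/(-865381) - 411333) = 1/(-1/865381 - 411333) = 1/(-355959762874/865381) = -865381/355959762874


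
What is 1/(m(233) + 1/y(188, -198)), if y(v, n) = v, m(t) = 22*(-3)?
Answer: -188/12407 ≈ -0.015153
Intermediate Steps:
m(t) = -66
1/(m(233) + 1/y(188, -198)) = 1/(-66 + 1/188) = 1/(-12407/188) = -188/12407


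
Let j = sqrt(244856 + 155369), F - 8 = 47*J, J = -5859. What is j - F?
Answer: 275365 + 5*sqrt(16009) ≈ 2.7600e+5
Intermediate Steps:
F = -275365 (F = 8 + 47*(-5859) = 8 - 275373 = -275365)
j = 5*sqrt(16009) (j = sqrt(400225) = 5*sqrt(16009) ≈ 632.63)
j - F = 5*sqrt(16009) - 1*(-275365) = 5*sqrt(16009) + 275365 = 275365 + 5*sqrt(16009)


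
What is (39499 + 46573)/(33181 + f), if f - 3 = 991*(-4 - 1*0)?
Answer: 21518/7305 ≈ 2.9457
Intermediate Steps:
f = -3961 (f = 3 + 991*(-4 - 1*0) = 3 + 991*(-4 + 0) = 3 + 991*(-4) = 3 - 3964 = -3961)
(39499 + 46573)/(33181 + f) = (39499 + 46573)/(33181 - 3961) = 86072/29220 = 86072*(1/29220) = 21518/7305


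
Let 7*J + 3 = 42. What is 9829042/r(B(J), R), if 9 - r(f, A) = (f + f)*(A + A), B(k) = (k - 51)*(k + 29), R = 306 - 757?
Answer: -481623058/138828183 ≈ -3.4692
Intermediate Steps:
R = -451
J = 39/7 (J = -3/7 + (⅐)*42 = -3/7 + 6 = 39/7 ≈ 5.5714)
B(k) = (-51 + k)*(29 + k)
r(f, A) = 9 - 4*A*f (r(f, A) = 9 - (f + f)*(A + A) = 9 - 2*f*2*A = 9 - 4*A*f)
9829042/r(B(J), R) = 9829042/(9 - 4*(-451)*(-1479 + (39/7)² - 22*39/7)) = 9829042/(9 - 4*(-451)*(-1479 + 1521/49 - 858/7)) = 9829042/(9 - 4*(-451)*(-76956/49)) = 9829042/(9 - 138828624/49) = 9829042/(-138828183/49) = 9829042*(-49/138828183) = -481623058/138828183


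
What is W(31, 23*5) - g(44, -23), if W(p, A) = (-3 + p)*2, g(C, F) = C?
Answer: 12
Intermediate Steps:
W(p, A) = -6 + 2*p
W(31, 23*5) - g(44, -23) = (-6 + 2*31) - 1*44 = (-6 + 62) - 44 = 56 - 44 = 12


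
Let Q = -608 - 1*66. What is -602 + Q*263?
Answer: -177864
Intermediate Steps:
Q = -674 (Q = -608 - 66 = -674)
-602 + Q*263 = -602 - 674*263 = -602 - 177262 = -177864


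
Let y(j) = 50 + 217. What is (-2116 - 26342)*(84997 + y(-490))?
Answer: -2426442912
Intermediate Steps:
y(j) = 267
(-2116 - 26342)*(84997 + y(-490)) = (-2116 - 26342)*(84997 + 267) = -28458*85264 = -2426442912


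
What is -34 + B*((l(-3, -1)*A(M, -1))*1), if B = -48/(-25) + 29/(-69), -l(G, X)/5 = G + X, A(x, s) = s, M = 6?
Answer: -22078/345 ≈ -63.994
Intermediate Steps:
l(G, X) = -5*G - 5*X (l(G, X) = -5*(G + X) = -5*G - 5*X)
B = 2587/1725 (B = -48*(-1/25) + 29*(-1/69) = 48/25 - 29/69 = 2587/1725 ≈ 1.4997)
-34 + B*((l(-3, -1)*A(M, -1))*1) = -34 + 2587*(((-5*(-3) - 5*(-1))*(-1))*1)/1725 = -34 + 2587*(((15 + 5)*(-1))*1)/1725 = -34 + 2587*((20*(-1))*1)/1725 = -34 + 2587*(-20*1)/1725 = -34 + (2587/1725)*(-20) = -34 - 10348/345 = -22078/345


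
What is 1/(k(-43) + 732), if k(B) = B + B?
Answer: 1/646 ≈ 0.0015480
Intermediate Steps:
k(B) = 2*B
1/(k(-43) + 732) = 1/(2*(-43) + 732) = 1/(-86 + 732) = 1/646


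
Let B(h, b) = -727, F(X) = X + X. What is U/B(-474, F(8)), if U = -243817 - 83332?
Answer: 327149/727 ≈ 450.00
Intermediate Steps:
F(X) = 2*X
U = -327149
U/B(-474, F(8)) = -327149/(-727) = -327149*(-1/727) = 327149/727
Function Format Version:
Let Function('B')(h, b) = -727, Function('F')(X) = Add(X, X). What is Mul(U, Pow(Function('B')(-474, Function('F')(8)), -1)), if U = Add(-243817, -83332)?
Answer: Rational(327149, 727) ≈ 450.00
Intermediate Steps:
Function('F')(X) = Mul(2, X)
U = -327149
Mul(U, Pow(Function('B')(-474, Function('F')(8)), -1)) = Mul(-327149, Pow(-727, -1)) = Mul(-327149, Rational(-1, 727)) = Rational(327149, 727)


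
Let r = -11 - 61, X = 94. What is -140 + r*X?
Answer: -6908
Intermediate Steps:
r = -72
-140 + r*X = -140 - 72*94 = -140 - 6768 = -6908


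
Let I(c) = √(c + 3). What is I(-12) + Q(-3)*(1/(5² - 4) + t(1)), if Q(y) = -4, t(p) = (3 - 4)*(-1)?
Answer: -88/21 + 3*I ≈ -4.1905 + 3.0*I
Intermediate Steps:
I(c) = √(3 + c)
t(p) = 1 (t(p) = -1*(-1) = 1)
I(-12) + Q(-3)*(1/(5² - 4) + t(1)) = √(3 - 12) - 4*(1/(5² - 4) + 1) = √(-9) - 4*(1/(25 - 4) + 1) = 3*I - 4*(1/21 + 1) = 3*I - 4*22/21 = 3*I - 88/21 = -88/21 + 3*I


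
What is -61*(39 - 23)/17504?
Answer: -61/1094 ≈ -0.055759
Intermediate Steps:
-61*(39 - 23)/17504 = -61*16*(1/17504) = -976*1/17504 = -61/1094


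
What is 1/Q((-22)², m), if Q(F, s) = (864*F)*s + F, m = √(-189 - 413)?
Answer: 1/217505047012 - 216*I*√602/54376261753 ≈ 4.5976e-12 - 9.7464e-8*I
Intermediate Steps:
m = I*√602 (m = √(-602) = I*√602 ≈ 24.536*I)
Q(F, s) = F + 864*F*s (Q(F, s) = 864*F*s + F = F + 864*F*s)
1/Q((-22)², m) = 1/((-22)²*(1 + 864*(I*√602))) = 1/(484*(1 + 864*I*√602)) = 1/(484 + 418176*I*√602)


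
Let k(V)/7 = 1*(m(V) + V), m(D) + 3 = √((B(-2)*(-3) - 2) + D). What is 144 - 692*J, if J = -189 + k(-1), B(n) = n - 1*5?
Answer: 150308 - 14532*√2 ≈ 1.2976e+5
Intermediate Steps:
B(n) = -5 + n (B(n) = n - 5 = -5 + n)
m(D) = -3 + √(19 + D) (m(D) = -3 + √(((-5 - 2)*(-3) - 2) + D) = -3 + √((-7*(-3) - 2) + D) = -3 + √((21 - 2) + D) = -3 + √(19 + D))
k(V) = -21 + 7*V + 7*√(19 + V) (k(V) = 7*(1*((-3 + √(19 + V)) + V)) = 7*(1*(-3 + V + √(19 + V))) = 7*(-3 + V + √(19 + V)) = -21 + 7*V + 7*√(19 + V))
J = -217 + 21*√2 (J = -189 + (-21 + 7*(-1) + 7*√(19 - 1)) = -189 + (-21 - 7 + 7*√18) = -189 + (-21 - 7 + 7*(3*√2)) = -189 + (-21 - 7 + 21*√2) = -189 + (-28 + 21*√2) = -217 + 21*√2 ≈ -187.30)
144 - 692*J = 144 - 692*(-217 + 21*√2) = 144 + (150164 - 14532*√2) = 150308 - 14532*√2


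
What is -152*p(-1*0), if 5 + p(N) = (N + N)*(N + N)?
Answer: 760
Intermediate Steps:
p(N) = -5 + 4*N² (p(N) = -5 + (N + N)*(N + N) = -5 + (2*N)*(2*N) = -5 + 4*N²)
-152*p(-1*0) = -152*(-5 + 4*(-1*0)²) = -152*(-5 + 4*0²) = -152*(-5 + 4*0) = -152*(-5 + 0) = -152*(-5) = 760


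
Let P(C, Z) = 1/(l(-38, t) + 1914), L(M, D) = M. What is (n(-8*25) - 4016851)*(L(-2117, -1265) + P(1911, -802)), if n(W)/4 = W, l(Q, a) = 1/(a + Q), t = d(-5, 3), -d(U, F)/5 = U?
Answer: 211621988252664/24881 ≈ 8.5054e+9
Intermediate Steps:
d(U, F) = -5*U
t = 25 (t = -5*(-5) = 25)
l(Q, a) = 1/(Q + a)
n(W) = 4*W
P(C, Z) = 13/24881 (P(C, Z) = 1/(1/(-38 + 25) + 1914) = 1/(1/(-13) + 1914) = 1/(-1/13 + 1914) = 1/(24881/13) = 13/24881)
(n(-8*25) - 4016851)*(L(-2117, -1265) + P(1911, -802)) = (4*(-8*25) - 4016851)*(-2117 + 13/24881) = (4*(-200) - 4016851)*(-52673064/24881) = (-800 - 4016851)*(-52673064/24881) = -4017651*(-52673064/24881) = 211621988252664/24881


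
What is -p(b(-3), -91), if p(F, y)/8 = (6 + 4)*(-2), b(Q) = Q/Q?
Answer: 160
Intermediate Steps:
b(Q) = 1
p(F, y) = -160 (p(F, y) = 8*((6 + 4)*(-2)) = 8*(10*(-2)) = 8*(-20) = -160)
-p(b(-3), -91) = -1*(-160) = 160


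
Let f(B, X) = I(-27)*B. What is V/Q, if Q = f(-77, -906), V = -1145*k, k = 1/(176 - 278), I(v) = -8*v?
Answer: -1145/1696464 ≈ -0.00067493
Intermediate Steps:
k = -1/102 (k = 1/(-102) = -1/102 ≈ -0.0098039)
f(B, X) = 216*B (f(B, X) = (-8*(-27))*B = 216*B)
V = 1145/102 (V = -1145*(-1/102) = 1145/102 ≈ 11.225)
Q = -16632 (Q = 216*(-77) = -16632)
V/Q = (1145/102)/(-16632) = (1145/102)*(-1/16632) = -1145/1696464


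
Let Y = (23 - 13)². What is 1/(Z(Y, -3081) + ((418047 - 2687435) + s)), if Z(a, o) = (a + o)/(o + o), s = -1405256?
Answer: -6162/22643153347 ≈ -2.7214e-7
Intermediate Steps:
Y = 100 (Y = 10² = 100)
Z(a, o) = (a + o)/(2*o) (Z(a, o) = (a + o)/((2*o)) = (a + o)*(1/(2*o)) = (a + o)/(2*o))
1/(Z(Y, -3081) + ((418047 - 2687435) + s)) = 1/((½)*(100 - 3081)/(-3081) + ((418047 - 2687435) - 1405256)) = 1/((½)*(-1/3081)*(-2981) + (-2269388 - 1405256)) = 1/(2981/6162 - 3674644) = 1/(-22643153347/6162) = -6162/22643153347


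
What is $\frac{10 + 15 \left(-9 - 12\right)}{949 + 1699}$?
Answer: $- \frac{305}{2648} \approx -0.11518$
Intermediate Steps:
$\frac{10 + 15 \left(-9 - 12\right)}{949 + 1699} = \frac{10 + 15 \left(-21\right)}{2648} = \left(10 - 315\right) \frac{1}{2648} = \left(-305\right) \frac{1}{2648} = - \frac{305}{2648}$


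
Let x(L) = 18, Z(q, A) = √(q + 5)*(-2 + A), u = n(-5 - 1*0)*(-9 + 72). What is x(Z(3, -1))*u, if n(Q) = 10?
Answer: 11340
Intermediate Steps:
u = 630 (u = 10*(-9 + 72) = 10*63 = 630)
Z(q, A) = √(5 + q)*(-2 + A)
x(Z(3, -1))*u = 18*630 = 11340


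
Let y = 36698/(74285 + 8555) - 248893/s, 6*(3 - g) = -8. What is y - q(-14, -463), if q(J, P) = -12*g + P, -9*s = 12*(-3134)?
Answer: 59177938921/129810280 ≈ 455.88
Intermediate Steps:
g = 13/3 (g = 3 - 1/6*(-8) = 3 + 4/3 = 13/3 ≈ 4.3333)
s = 12536/3 (s = -4*(-3134)/3 = -1/9*(-37608) = 12536/3 ≈ 4178.7)
q(J, P) = -52 + P (q(J, P) = -12*13/3 + P = -52 + P)
y = -7674355279/129810280 (y = 36698/(74285 + 8555) - 248893/12536/3 = 36698/82840 - 248893*3/12536 = 36698*(1/82840) - 746679/12536 = 18349/41420 - 746679/12536 = -7674355279/129810280 ≈ -59.120)
y - q(-14, -463) = -7674355279/129810280 - (-52 - 463) = -7674355279/129810280 - 1*(-515) = -7674355279/129810280 + 515 = 59177938921/129810280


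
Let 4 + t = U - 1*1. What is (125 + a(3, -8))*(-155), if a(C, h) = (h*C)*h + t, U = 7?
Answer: -49445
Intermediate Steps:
t = 2 (t = -4 + (7 - 1*1) = -4 + (7 - 1) = -4 + 6 = 2)
a(C, h) = 2 + C*h**2 (a(C, h) = (h*C)*h + 2 = (C*h)*h + 2 = C*h**2 + 2 = 2 + C*h**2)
(125 + a(3, -8))*(-155) = (125 + (2 + 3*(-8)**2))*(-155) = (125 + (2 + 3*64))*(-155) = (125 + (2 + 192))*(-155) = (125 + 194)*(-155) = 319*(-155) = -49445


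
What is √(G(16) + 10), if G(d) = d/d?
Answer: √11 ≈ 3.3166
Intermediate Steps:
G(d) = 1
√(G(16) + 10) = √(1 + 10) = √11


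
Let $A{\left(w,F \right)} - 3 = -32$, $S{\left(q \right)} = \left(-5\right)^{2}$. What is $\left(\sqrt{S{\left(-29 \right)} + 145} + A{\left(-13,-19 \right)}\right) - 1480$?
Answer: $-1509 + \sqrt{170} \approx -1496.0$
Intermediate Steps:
$S{\left(q \right)} = 25$
$A{\left(w,F \right)} = -29$ ($A{\left(w,F \right)} = 3 - 32 = -29$)
$\left(\sqrt{S{\left(-29 \right)} + 145} + A{\left(-13,-19 \right)}\right) - 1480 = \left(\sqrt{25 + 145} - 29\right) - 1480 = \left(\sqrt{170} - 29\right) - 1480 = \left(-29 + \sqrt{170}\right) - 1480 = -1509 + \sqrt{170}$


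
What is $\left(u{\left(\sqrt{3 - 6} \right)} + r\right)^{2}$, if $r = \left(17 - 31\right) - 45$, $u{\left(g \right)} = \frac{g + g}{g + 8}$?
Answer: $\frac{- 213037 i + 53808 \sqrt{3}}{- 61 i + 16 \sqrt{3}} \approx 3470.3 - 48.734 i$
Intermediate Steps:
$u{\left(g \right)} = \frac{2 g}{8 + g}$
$r = -59$ ($r = -14 - 45 = -59$)
$\left(u{\left(\sqrt{3 - 6} \right)} + r\right)^{2} = \left(\frac{2 \sqrt{3 - 6}}{8 + \sqrt{3 - 6}} - 59\right)^{2} = \left(\frac{2 \sqrt{-3}}{8 + \sqrt{-3}} - 59\right)^{2} = \left(\frac{2 i \sqrt{3}}{8 + i \sqrt{3}} - 59\right)^{2} = \left(-59 + \frac{2 i \sqrt{3}}{8 + i \sqrt{3}}\right)^{2}$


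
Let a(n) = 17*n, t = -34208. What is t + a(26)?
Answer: -33766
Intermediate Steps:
t + a(26) = -34208 + 17*26 = -34208 + 442 = -33766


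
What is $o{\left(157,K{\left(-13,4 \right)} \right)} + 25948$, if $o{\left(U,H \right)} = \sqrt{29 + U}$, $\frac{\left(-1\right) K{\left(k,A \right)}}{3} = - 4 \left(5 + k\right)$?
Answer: $25948 + \sqrt{186} \approx 25962.0$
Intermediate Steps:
$K{\left(k,A \right)} = 60 + 12 k$ ($K{\left(k,A \right)} = - 3 \left(- 4 \left(5 + k\right)\right) = - 3 \left(-20 - 4 k\right) = 60 + 12 k$)
$o{\left(157,K{\left(-13,4 \right)} \right)} + 25948 = \sqrt{29 + 157} + 25948 = \sqrt{186} + 25948 = 25948 + \sqrt{186}$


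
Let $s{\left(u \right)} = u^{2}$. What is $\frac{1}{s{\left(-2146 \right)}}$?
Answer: $\frac{1}{4605316} \approx 2.1714 \cdot 10^{-7}$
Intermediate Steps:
$\frac{1}{s{\left(-2146 \right)}} = \frac{1}{\left(-2146\right)^{2}} = \frac{1}{4605316}$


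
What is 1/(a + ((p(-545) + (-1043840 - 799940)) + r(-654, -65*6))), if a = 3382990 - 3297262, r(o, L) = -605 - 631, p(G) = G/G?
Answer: -1/1759287 ≈ -5.6841e-7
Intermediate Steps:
p(G) = 1
r(o, L) = -1236
a = 85728
1/(a + ((p(-545) + (-1043840 - 799940)) + r(-654, -65*6))) = 1/(85728 + ((1 + (-1043840 - 799940)) - 1236)) = 1/(85728 + ((1 - 1843780) - 1236)) = 1/(85728 + (-1843779 - 1236)) = 1/(85728 - 1845015) = 1/(-1759287) = -1/1759287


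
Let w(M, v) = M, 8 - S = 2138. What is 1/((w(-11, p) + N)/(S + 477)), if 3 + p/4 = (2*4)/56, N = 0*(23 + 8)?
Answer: 1653/11 ≈ 150.27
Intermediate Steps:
S = -2130 (S = 8 - 1*2138 = 8 - 2138 = -2130)
N = 0 (N = 0*31 = 0)
p = -80/7 (p = -12 + 4*((2*4)/56) = -12 + 4*(8*(1/56)) = -12 + 4*(1/7) = -12 + 4/7 = -80/7 ≈ -11.429)
1/((w(-11, p) + N)/(S + 477)) = 1/((-11 + 0)/(-2130 + 477)) = 1/(-11/(-1653)) = 1/(-11*(-1/1653)) = 1/(11/1653) = 1653/11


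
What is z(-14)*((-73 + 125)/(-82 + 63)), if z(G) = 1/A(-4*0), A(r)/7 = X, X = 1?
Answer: -52/133 ≈ -0.39098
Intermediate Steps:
A(r) = 7 (A(r) = 7*1 = 7)
z(G) = 1/7
z(-14)*((-73 + 125)/(-82 + 63)) = ((-73 + 125)/(-82 + 63))/7 = (52/(-19))/7 = (52*(-1/19))/7 = (1/7)*(-52/19) = -52/133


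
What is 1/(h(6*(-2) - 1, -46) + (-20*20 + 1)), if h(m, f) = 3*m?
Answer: -1/438 ≈ -0.0022831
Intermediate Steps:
1/(h(6*(-2) - 1, -46) + (-20*20 + 1)) = 1/(3*(6*(-2) - 1) + (-20*20 + 1)) = 1/(3*(-12 - 1) + (-400 + 1)) = 1/(3*(-13) - 399) = 1/(-39 - 399) = 1/(-438) = -1/438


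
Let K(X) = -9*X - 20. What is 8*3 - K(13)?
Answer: 161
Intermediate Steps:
K(X) = -20 - 9*X
8*3 - K(13) = 8*3 - (-20 - 9*13) = 24 - (-20 - 117) = 24 - 1*(-137) = 24 + 137 = 161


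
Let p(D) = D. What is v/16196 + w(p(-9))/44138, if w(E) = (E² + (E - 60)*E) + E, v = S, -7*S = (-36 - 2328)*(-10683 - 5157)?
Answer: -413175597021/1251003334 ≈ -330.28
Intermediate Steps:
S = -37445760/7 (S = -(-36 - 2328)*(-10683 - 5157)/7 = -(-2364)*(-15840)/7 = -⅐*37445760 = -37445760/7 ≈ -5.3494e+6)
v = -37445760/7 ≈ -5.3494e+6
w(E) = E + E² + E*(-60 + E) (w(E) = (E² + (-60 + E)*E) + E = (E² + E*(-60 + E)) + E = E + E² + E*(-60 + E))
v/16196 + w(p(-9))/44138 = -37445760/7/16196 - 9*(-59 + 2*(-9))/44138 = -37445760/7*1/16196 - 9*(-59 - 18)*(1/44138) = -9361440/28343 - 9*(-77)*(1/44138) = -9361440/28343 + 693*(1/44138) = -9361440/28343 + 693/44138 = -413175597021/1251003334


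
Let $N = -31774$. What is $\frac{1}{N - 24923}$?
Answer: $- \frac{1}{56697} \approx -1.7638 \cdot 10^{-5}$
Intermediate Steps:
$\frac{1}{N - 24923} = \frac{1}{-31774 - 24923} = \frac{1}{-56697} = - \frac{1}{56697}$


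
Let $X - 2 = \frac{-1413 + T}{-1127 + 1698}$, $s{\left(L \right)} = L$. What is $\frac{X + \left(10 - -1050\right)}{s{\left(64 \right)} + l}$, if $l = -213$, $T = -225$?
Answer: $- \frac{604764}{85079} \approx -7.1083$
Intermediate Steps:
$X = - \frac{496}{571}$ ($X = 2 + \frac{-1413 - 225}{-1127 + 1698} = 2 - \frac{1638}{571} = - \frac{496}{571} \approx -0.86865$)
$\frac{X + \left(10 - -1050\right)}{s{\left(64 \right)} + l} = \frac{- \frac{496}{571} + \left(10 - -1050\right)}{64 - 213} = \frac{- \frac{496}{571} + \left(10 + 1050\right)}{-149} = \left(- \frac{496}{571} + 1060\right) \left(- \frac{1}{149}\right) = \frac{604764}{571} \left(- \frac{1}{149}\right) = - \frac{604764}{85079}$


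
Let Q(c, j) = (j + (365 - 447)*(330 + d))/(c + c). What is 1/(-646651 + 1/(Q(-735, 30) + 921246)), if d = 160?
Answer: -135427177/87574119434080 ≈ -1.5464e-6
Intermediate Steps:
Q(c, j) = (-40180 + j)/(2*c) (Q(c, j) = (j + (365 - 447)*(330 + 160))/(c + c) = (j - 82*490)/((2*c)) = (j - 40180)*(1/(2*c)) = (-40180 + j)*(1/(2*c)) = (-40180 + j)/(2*c))
1/(-646651 + 1/(Q(-735, 30) + 921246)) = 1/(-646651 + 1/((½)*(-40180 + 30)/(-735) + 921246)) = 1/(-646651 + 1/((½)*(-1/735)*(-40150) + 921246)) = 1/(-646651 + 1/(4015/147 + 921246)) = 1/(-646651 + 1/(135427177/147)) = 1/(-646651 + 147/135427177) = 1/(-87574119434080/135427177) = -135427177/87574119434080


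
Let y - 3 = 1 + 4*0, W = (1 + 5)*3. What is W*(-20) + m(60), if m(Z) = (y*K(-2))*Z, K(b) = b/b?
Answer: -120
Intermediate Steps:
W = 18 (W = 6*3 = 18)
y = 4 (y = 3 + (1 + 4*0) = 3 + (1 + 0) = 3 + 1 = 4)
K(b) = 1
m(Z) = 4*Z (m(Z) = (4*1)*Z = 4*Z)
W*(-20) + m(60) = 18*(-20) + 4*60 = -360 + 240 = -120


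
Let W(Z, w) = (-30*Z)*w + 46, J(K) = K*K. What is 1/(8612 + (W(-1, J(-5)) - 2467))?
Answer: 1/6941 ≈ 0.00014407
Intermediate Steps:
J(K) = K²
W(Z, w) = 46 - 30*Z*w (W(Z, w) = -30*Z*w + 46 = 46 - 30*Z*w)
1/(8612 + (W(-1, J(-5)) - 2467)) = 1/(8612 + ((46 - 30*(-1)*(-5)²) - 2467)) = 1/(8612 + ((46 - 30*(-1)*25) - 2467)) = 1/(8612 + ((46 + 750) - 2467)) = 1/(8612 + (796 - 2467)) = 1/(8612 - 1671) = 1/6941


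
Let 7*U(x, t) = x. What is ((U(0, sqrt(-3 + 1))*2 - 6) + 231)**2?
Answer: 50625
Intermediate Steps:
U(x, t) = x/7
((U(0, sqrt(-3 + 1))*2 - 6) + 231)**2 = ((((1/7)*0)*2 - 6) + 231)**2 = ((0*2 - 6) + 231)**2 = ((0 - 6) + 231)**2 = (-6 + 231)**2 = 225**2 = 50625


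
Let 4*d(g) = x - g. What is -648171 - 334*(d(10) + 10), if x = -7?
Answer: -1300183/2 ≈ -6.5009e+5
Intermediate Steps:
d(g) = -7/4 - g/4 (d(g) = (-7 - g)/4 = -7/4 - g/4)
-648171 - 334*(d(10) + 10) = -648171 - 334*((-7/4 - ¼*10) + 10) = -648171 - 334*((-7/4 - 5/2) + 10) = -648171 - 334*(-17/4 + 10) = -648171 - 334*23/4 = -648171 - 3841/2 = -1300183/2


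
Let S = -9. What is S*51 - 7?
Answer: -466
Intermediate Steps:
S*51 - 7 = -9*51 - 7 = -459 - 7 = -466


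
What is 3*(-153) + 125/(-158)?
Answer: -72647/158 ≈ -459.79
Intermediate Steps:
3*(-153) + 125/(-158) = -459 + 125*(-1/158) = -459 - 125/158 = -72647/158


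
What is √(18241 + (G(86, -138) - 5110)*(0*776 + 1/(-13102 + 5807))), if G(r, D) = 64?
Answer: √970768563595/7295 ≈ 135.06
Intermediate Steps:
√(18241 + (G(86, -138) - 5110)*(0*776 + 1/(-13102 + 5807))) = √(18241 + (64 - 5110)*(0*776 + 1/(-13102 + 5807))) = √(18241 - 5046*(0 + 1/(-7295))) = √(18241 - 5046*(0 - 1/7295)) = √(18241 - 5046*(-1/7295)) = √(18241 + 5046/7295) = √(133073141/7295) = √970768563595/7295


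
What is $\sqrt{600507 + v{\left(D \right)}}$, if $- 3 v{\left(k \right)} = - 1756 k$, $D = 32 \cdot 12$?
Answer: $5 \sqrt{33011} \approx 908.45$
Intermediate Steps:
$D = 384$
$v{\left(k \right)} = \frac{1756 k}{3}$ ($v{\left(k \right)} = - \frac{\left(-1756\right) k}{3} = \frac{1756 k}{3}$)
$\sqrt{600507 + v{\left(D \right)}} = \sqrt{600507 + \frac{1756}{3} \cdot 384} = \sqrt{600507 + 224768} = \sqrt{825275} = 5 \sqrt{33011}$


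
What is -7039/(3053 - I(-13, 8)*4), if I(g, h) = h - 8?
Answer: -7039/3053 ≈ -2.3056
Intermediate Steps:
I(g, h) = -8 + h
-7039/(3053 - I(-13, 8)*4) = -7039/(3053 - (-8 + 8)*4) = -7039/(3053 - 0*4) = -7039/(3053 - 1*0) = -7039/(3053 + 0) = -7039/3053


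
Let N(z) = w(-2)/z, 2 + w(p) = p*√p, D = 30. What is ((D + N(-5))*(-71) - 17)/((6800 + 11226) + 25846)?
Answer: -10877/219360 - 71*I*√2/109680 ≈ -0.049585 - 0.00091547*I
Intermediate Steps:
w(p) = -2 + p^(3/2) (w(p) = -2 + p*√p = -2 + p^(3/2))
N(z) = (-2 - 2*I*√2)/z (N(z) = (-2 + (-2)^(3/2))/z = (-2 - 2*I*√2)/z)
((D + N(-5))*(-71) - 17)/((6800 + 11226) + 25846) = ((30 + 2*(-1 - I*√2)/(-5))*(-71) - 17)/((6800 + 11226) + 25846) = ((30 + 2*(-⅕)*(-1 - I*√2))*(-71) - 17)/(18026 + 25846) = ((30 + (⅖ + 2*I*√2/5))*(-71) - 17)/43872 = ((152/5 + 2*I*√2/5)*(-71) - 17)*(1/43872) = ((-10792/5 - 142*I*√2/5) - 17)*(1/43872) = (-10877/5 - 142*I*√2/5)*(1/43872) = -10877/219360 - 71*I*√2/109680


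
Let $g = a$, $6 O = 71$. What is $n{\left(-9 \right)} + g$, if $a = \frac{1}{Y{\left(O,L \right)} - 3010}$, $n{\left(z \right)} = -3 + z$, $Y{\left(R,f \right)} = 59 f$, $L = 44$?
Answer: $- \frac{4969}{414} \approx -12.002$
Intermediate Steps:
$O = \frac{71}{6}$ ($O = \frac{1}{6} \cdot 71 = \frac{71}{6} \approx 11.833$)
$a = - \frac{1}{414}$ ($a = \frac{1}{59 \cdot 44 - 3010} = \frac{1}{2596 - 3010} = \frac{1}{-414} = - \frac{1}{414} \approx -0.0024155$)
$g = - \frac{1}{414} \approx -0.0024155$
$n{\left(-9 \right)} + g = \left(-3 - 9\right) - \frac{1}{414} = -12 - \frac{1}{414} = - \frac{4969}{414}$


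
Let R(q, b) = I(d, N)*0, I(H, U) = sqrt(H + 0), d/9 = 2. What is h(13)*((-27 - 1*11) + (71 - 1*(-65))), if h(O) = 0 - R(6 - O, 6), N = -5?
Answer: 0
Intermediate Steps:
d = 18 (d = 9*2 = 18)
I(H, U) = sqrt(H)
R(q, b) = 0 (R(q, b) = sqrt(18)*0 = (3*sqrt(2))*0 = 0)
h(O) = 0 (h(O) = 0 - 1*0 = 0 + 0 = 0)
h(13)*((-27 - 1*11) + (71 - 1*(-65))) = 0*((-27 - 1*11) + (71 - 1*(-65))) = 0*((-27 - 11) + (71 + 65)) = 0*(-38 + 136) = 0*98 = 0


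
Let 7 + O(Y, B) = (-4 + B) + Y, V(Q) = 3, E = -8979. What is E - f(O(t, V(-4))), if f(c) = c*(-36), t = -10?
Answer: -9627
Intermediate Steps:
O(Y, B) = -11 + B + Y (O(Y, B) = -7 + ((-4 + B) + Y) = -7 + (-4 + B + Y) = -11 + B + Y)
f(c) = -36*c
E - f(O(t, V(-4))) = -8979 - (-36)*(-11 + 3 - 10) = -8979 - (-36)*(-18) = -8979 - 1*648 = -8979 - 648 = -9627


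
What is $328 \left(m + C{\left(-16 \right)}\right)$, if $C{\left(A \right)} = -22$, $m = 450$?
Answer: $140384$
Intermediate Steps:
$328 \left(m + C{\left(-16 \right)}\right) = 328 \left(450 - 22\right) = 328 \cdot 428 = 140384$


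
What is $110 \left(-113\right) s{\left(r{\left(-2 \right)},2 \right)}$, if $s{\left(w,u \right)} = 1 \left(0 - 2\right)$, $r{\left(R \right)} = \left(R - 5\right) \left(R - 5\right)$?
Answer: $24860$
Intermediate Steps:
$r{\left(R \right)} = \left(-5 + R\right)^{2}$ ($r{\left(R \right)} = \left(-5 + R\right) \left(-5 + R\right) = \left(-5 + R\right)^{2}$)
$s{\left(w,u \right)} = -2$ ($s{\left(w,u \right)} = 1 \left(0 - 2\right) = 1 \left(-2\right) = -2$)
$110 \left(-113\right) s{\left(r{\left(-2 \right)},2 \right)} = 110 \left(-113\right) \left(-2\right) = \left(-12430\right) \left(-2\right) = 24860$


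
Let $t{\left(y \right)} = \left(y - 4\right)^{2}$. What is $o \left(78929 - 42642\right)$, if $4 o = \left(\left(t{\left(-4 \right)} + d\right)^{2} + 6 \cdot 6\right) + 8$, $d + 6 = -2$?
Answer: $28848165$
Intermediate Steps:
$t{\left(y \right)} = \left(-4 + y\right)^{2}$
$d = -8$ ($d = -6 - 2 = -8$)
$o = 795$ ($o = \frac{\left(\left(\left(-4 - 4\right)^{2} - 8\right)^{2} + 6 \cdot 6\right) + 8}{4} = \frac{\left(\left(\left(-8\right)^{2} - 8\right)^{2} + 36\right) + 8}{4} = \frac{\left(\left(64 - 8\right)^{2} + 36\right) + 8}{4} = \frac{\left(56^{2} + 36\right) + 8}{4} = \frac{\left(3136 + 36\right) + 8}{4} = \frac{3172 + 8}{4} = \frac{1}{4} \cdot 3180 = 795$)
$o \left(78929 - 42642\right) = 795 \left(78929 - 42642\right) = 795 \cdot 36287 = 28848165$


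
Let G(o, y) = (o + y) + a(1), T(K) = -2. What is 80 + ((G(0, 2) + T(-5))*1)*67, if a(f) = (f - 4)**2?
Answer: 683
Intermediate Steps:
a(f) = (-4 + f)**2
G(o, y) = 9 + o + y (G(o, y) = (o + y) + (-4 + 1)**2 = (o + y) + (-3)**2 = (o + y) + 9 = 9 + o + y)
80 + ((G(0, 2) + T(-5))*1)*67 = 80 + (((9 + 0 + 2) - 2)*1)*67 = 80 + ((11 - 2)*1)*67 = 80 + (9*1)*67 = 80 + 9*67 = 80 + 603 = 683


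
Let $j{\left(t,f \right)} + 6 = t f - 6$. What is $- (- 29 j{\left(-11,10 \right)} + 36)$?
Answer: $-3574$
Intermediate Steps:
$j{\left(t,f \right)} = -12 + f t$ ($j{\left(t,f \right)} = -6 + \left(t f - 6\right) = -6 + \left(f t - 6\right) = -6 + \left(-6 + f t\right) = -12 + f t$)
$- (- 29 j{\left(-11,10 \right)} + 36) = - (- 29 \left(-12 + 10 \left(-11\right)\right) + 36) = - (- 29 \left(-12 - 110\right) + 36) = - (\left(-29\right) \left(-122\right) + 36) = - (3538 + 36) = \left(-1\right) 3574 = -3574$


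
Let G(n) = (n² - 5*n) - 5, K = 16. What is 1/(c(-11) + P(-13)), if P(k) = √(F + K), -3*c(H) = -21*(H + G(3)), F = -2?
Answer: -11/1693 - √14/23702 ≈ -0.0066552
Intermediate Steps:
G(n) = -5 + n² - 5*n
c(H) = -77 + 7*H (c(H) = -(-7)*(H + (-5 + 3² - 5*3)) = -(-7)*(H + (-5 + 9 - 15)) = -(-7)*(H - 11) = -(-7)*(-11 + H) = -(231 - 21*H)/3 = -77 + 7*H)
P(k) = √14 (P(k) = √(-2 + 16) = √14)
1/(c(-11) + P(-13)) = 1/((-77 + 7*(-11)) + √14) = 1/((-77 - 77) + √14) = 1/(-154 + √14)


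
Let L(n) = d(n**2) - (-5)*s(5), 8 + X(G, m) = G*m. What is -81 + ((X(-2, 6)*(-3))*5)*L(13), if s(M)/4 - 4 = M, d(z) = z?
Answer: 104619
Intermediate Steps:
s(M) = 16 + 4*M
X(G, m) = -8 + G*m
L(n) = 180 + n**2 (L(n) = n**2 - (-5)*(16 + 4*5) = n**2 - (-5)*(16 + 20) = n**2 - (-5)*36 = n**2 - 1*(-180) = n**2 + 180 = 180 + n**2)
-81 + ((X(-2, 6)*(-3))*5)*L(13) = -81 + (((-8 - 2*6)*(-3))*5)*(180 + 13**2) = -81 + (((-8 - 12)*(-3))*5)*(180 + 169) = -81 + (-20*(-3)*5)*349 = -81 + (60*5)*349 = -81 + 300*349 = -81 + 104700 = 104619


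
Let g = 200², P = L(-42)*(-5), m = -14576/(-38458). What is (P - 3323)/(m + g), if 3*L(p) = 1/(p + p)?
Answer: -2300313077/27690022368 ≈ -0.083074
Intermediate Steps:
m = 7288/19229 (m = -14576*(-1/38458) = 7288/19229 ≈ 0.37901)
L(p) = 1/(6*p) (L(p) = 1/(3*(p + p)) = 1/(3*((2*p))) = (1/(2*p))/3 = 1/(6*p))
P = 5/252 (P = ((⅙)/(-42))*(-5) = ((⅙)*(-1/42))*(-5) = -1/252*(-5) = 5/252 ≈ 0.019841)
g = 40000
(P - 3323)/(m + g) = (5/252 - 3323)/(7288/19229 + 40000) = -837391/(252*769167288/19229) = -837391/252*19229/769167288 = -2300313077/27690022368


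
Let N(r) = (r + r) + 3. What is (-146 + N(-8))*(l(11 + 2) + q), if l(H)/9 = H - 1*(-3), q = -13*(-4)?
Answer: -31164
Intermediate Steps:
N(r) = 3 + 2*r (N(r) = 2*r + 3 = 3 + 2*r)
q = 52
l(H) = 27 + 9*H (l(H) = 9*(H - 1*(-3)) = 9*(H + 3) = 9*(3 + H) = 27 + 9*H)
(-146 + N(-8))*(l(11 + 2) + q) = (-146 + (3 + 2*(-8)))*((27 + 9*(11 + 2)) + 52) = (-146 + (3 - 16))*((27 + 9*13) + 52) = (-146 - 13)*((27 + 117) + 52) = -159*(144 + 52) = -159*196 = -31164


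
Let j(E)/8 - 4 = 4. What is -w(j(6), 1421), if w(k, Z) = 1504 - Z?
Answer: -83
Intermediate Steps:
j(E) = 64 (j(E) = 32 + 8*4 = 32 + 32 = 64)
-w(j(6), 1421) = -(1504 - 1*1421) = -(1504 - 1421) = -1*83 = -83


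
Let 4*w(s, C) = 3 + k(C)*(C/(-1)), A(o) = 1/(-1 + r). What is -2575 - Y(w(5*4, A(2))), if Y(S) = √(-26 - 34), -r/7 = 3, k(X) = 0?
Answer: -2575 - 2*I*√15 ≈ -2575.0 - 7.746*I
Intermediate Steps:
r = -21 (r = -7*3 = -21)
A(o) = -1/22 (A(o) = 1/(-1 - 21) = 1/(-22) = -1/22)
w(s, C) = ¾ (w(s, C) = (3 + 0*(C/(-1)))/4 = (3 + 0*(C*(-1)))/4 = (3 + 0*(-C))/4 = (3 + 0)/4 = (¼)*3 = ¾)
Y(S) = 2*I*√15 (Y(S) = √(-60) = 2*I*√15)
-2575 - Y(w(5*4, A(2))) = -2575 - 2*I*√15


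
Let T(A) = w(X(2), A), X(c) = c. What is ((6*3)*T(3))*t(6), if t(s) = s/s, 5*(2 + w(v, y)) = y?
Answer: -126/5 ≈ -25.200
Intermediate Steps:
w(v, y) = -2 + y/5
t(s) = 1
T(A) = -2 + A/5
((6*3)*T(3))*t(6) = ((6*3)*(-2 + (1/5)*3))*1 = (18*(-2 + 3/5))*1 = (18*(-7/5))*1 = -126/5*1 = -126/5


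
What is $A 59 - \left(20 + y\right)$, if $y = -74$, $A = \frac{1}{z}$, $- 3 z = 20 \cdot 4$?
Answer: $\frac{4143}{80} \approx 51.787$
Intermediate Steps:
$z = - \frac{80}{3}$ ($z = - \frac{20 \cdot 4}{3} = \left(- \frac{1}{3}\right) 80 = - \frac{80}{3} \approx -26.667$)
$A = - \frac{3}{80}$ ($A = \frac{1}{- \frac{80}{3}} = - \frac{3}{80} \approx -0.0375$)
$A 59 - \left(20 + y\right) = \left(- \frac{3}{80}\right) 59 - -54 = - \frac{177}{80} + \left(-20 + 74\right) = - \frac{177}{80} + 54 = \frac{4143}{80}$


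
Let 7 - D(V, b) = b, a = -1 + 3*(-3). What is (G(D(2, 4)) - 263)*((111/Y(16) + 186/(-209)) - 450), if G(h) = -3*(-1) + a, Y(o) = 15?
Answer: 25026138/209 ≈ 1.1974e+5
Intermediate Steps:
a = -10 (a = -1 - 9 = -10)
D(V, b) = 7 - b
G(h) = -7 (G(h) = -3*(-1) - 10 = 3 - 10 = -7)
(G(D(2, 4)) - 263)*((111/Y(16) + 186/(-209)) - 450) = (-7 - 263)*((111/15 + 186/(-209)) - 450) = -270*((111*(1/15) + 186*(-1/209)) - 450) = -270*((37/5 - 186/209) - 450) = -270*(6803/1045 - 450) = -270*(-463447/1045) = 25026138/209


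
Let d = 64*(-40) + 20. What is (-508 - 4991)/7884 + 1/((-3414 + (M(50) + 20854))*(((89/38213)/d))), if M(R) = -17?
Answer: -12281842691/194052396 ≈ -63.291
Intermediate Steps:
d = -2540 (d = -2560 + 20 = -2540)
(-508 - 4991)/7884 + 1/((-3414 + (M(50) + 20854))*(((89/38213)/d))) = (-508 - 4991)/7884 + 1/((-3414 + (-17 + 20854))*(((89/38213)/(-2540)))) = -5499*1/7884 + 1/((-3414 + 20837)*(((89*(1/38213))*(-1/2540)))) = -611/876 + 1/(17423*(((89/38213)*(-1/2540)))) = -611/876 + 1/(17423*(-89/97061020)) = -611/876 + (1/17423)*(-97061020/89) = -611/876 - 13865860/221521 = -12281842691/194052396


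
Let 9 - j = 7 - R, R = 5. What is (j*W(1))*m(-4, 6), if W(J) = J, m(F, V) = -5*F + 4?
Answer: 168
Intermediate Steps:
m(F, V) = 4 - 5*F
j = 7 (j = 9 - (7 - 1*5) = 9 - (7 - 5) = 9 - 1*2 = 9 - 2 = 7)
(j*W(1))*m(-4, 6) = (7*1)*(4 - 5*(-4)) = 7*(4 + 20) = 7*24 = 168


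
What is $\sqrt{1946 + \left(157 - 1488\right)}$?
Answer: $\sqrt{615} \approx 24.799$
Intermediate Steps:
$\sqrt{1946 + \left(157 - 1488\right)} = \sqrt{1946 - 1331} = \sqrt{615}$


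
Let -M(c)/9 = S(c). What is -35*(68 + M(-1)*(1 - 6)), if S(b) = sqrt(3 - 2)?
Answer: -3955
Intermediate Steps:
S(b) = 1 (S(b) = sqrt(1) = 1)
M(c) = -9 (M(c) = -9*1 = -9)
-35*(68 + M(-1)*(1 - 6)) = -35*(68 - 9*(1 - 6)) = -35*(68 - 9*(-5)) = -35*(68 + 45) = -35*113 = -3955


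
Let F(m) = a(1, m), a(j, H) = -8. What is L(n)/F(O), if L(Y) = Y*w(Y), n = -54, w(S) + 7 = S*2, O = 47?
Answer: -3105/4 ≈ -776.25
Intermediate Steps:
w(S) = -7 + 2*S (w(S) = -7 + S*2 = -7 + 2*S)
F(m) = -8
L(Y) = Y*(-7 + 2*Y)
L(n)/F(O) = -54*(-7 + 2*(-54))/(-8) = -54*(-7 - 108)*(-⅛) = -54*(-115)*(-⅛) = 6210*(-⅛) = -3105/4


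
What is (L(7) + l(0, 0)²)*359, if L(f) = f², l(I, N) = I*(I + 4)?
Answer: 17591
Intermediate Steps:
l(I, N) = I*(4 + I)
(L(7) + l(0, 0)²)*359 = (7² + (0*(4 + 0))²)*359 = (49 + (0*4)²)*359 = (49 + 0²)*359 = (49 + 0)*359 = 49*359 = 17591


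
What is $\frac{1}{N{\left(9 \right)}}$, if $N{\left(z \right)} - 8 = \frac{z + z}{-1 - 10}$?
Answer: $\frac{11}{70} \approx 0.15714$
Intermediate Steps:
$N{\left(z \right)} = 8 - \frac{2 z}{11}$ ($N{\left(z \right)} = 8 + \frac{z + z}{-1 - 10} = 8 + \frac{2 z}{-11} = 8 + 2 z \left(- \frac{1}{11}\right) = 8 - \frac{2 z}{11}$)
$\frac{1}{N{\left(9 \right)}} = \frac{1}{8 - \frac{18}{11}} = \frac{1}{\frac{70}{11}} = \frac{11}{70}$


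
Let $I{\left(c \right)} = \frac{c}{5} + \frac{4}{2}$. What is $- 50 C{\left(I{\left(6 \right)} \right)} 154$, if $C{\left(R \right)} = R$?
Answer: $-24640$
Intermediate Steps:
$I{\left(c \right)} = 2 + \frac{c}{5}$ ($I{\left(c \right)} = c \frac{1}{5} + 4 \cdot \frac{1}{2} = \frac{c}{5} + 2 = 2 + \frac{c}{5}$)
$- 50 C{\left(I{\left(6 \right)} \right)} 154 = - 50 \left(2 + \frac{1}{5} \cdot 6\right) 154 = - 50 \left(2 + \frac{6}{5}\right) 154 = \left(-50\right) \frac{16}{5} \cdot 154 = \left(-160\right) 154 = -24640$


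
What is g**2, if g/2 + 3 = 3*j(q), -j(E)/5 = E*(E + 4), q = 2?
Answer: 133956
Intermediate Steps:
j(E) = -5*E*(4 + E) (j(E) = -5*E*(E + 4) = -5*E*(4 + E))
g = -366 (g = -6 + 2*(3*(-5*2*(4 + 2))) = -6 + 2*(3*(-5*2*6)) = -6 + 2*(3*(-60)) = -6 + 2*(-180) = -6 - 360 = -366)
g**2 = (-366)**2 = 133956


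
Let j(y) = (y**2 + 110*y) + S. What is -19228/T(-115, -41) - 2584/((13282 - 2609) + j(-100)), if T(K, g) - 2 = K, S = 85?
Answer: 5509848/32431 ≈ 169.89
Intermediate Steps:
T(K, g) = 2 + K
j(y) = 85 + y**2 + 110*y (j(y) = (y**2 + 110*y) + 85 = 85 + y**2 + 110*y)
-19228/T(-115, -41) - 2584/((13282 - 2609) + j(-100)) = -19228/(2 - 115) - 2584/((13282 - 2609) + (85 + (-100)**2 + 110*(-100))) = -19228/(-113) - 2584/(10673 + (85 + 10000 - 11000)) = -19228*(-1/113) - 2584/(10673 - 915) = 19228/113 - 2584/9758 = 19228/113 - 2584*1/9758 = 19228/113 - 76/287 = 5509848/32431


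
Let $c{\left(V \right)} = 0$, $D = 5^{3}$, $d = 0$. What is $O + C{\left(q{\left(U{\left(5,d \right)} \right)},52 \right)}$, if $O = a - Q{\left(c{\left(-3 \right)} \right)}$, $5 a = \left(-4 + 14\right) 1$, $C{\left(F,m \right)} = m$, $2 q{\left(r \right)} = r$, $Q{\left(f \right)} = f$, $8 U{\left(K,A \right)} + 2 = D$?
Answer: $54$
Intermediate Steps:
$D = 125$
$U{\left(K,A \right)} = \frac{123}{8}$ ($U{\left(K,A \right)} = - \frac{1}{4} + \frac{1}{8} \cdot 125 = - \frac{1}{4} + \frac{125}{8} = \frac{123}{8}$)
$q{\left(r \right)} = \frac{r}{2}$
$a = 2$ ($a = \frac{\left(-4 + 14\right) 1}{5} = \frac{10 \cdot 1}{5} = \frac{1}{5} \cdot 10 = 2$)
$O = 2$ ($O = 2 - 0 = 2 + 0 = 2$)
$O + C{\left(q{\left(U{\left(5,d \right)} \right)},52 \right)} = 2 + 52 = 54$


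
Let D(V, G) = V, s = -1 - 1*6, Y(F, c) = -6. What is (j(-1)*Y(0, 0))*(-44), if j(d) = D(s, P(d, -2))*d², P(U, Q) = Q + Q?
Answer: -1848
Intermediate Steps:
P(U, Q) = 2*Q
s = -7 (s = -1 - 6 = -7)
j(d) = -7*d²
(j(-1)*Y(0, 0))*(-44) = (-7*(-1)²*(-6))*(-44) = (-7*1*(-6))*(-44) = -7*(-6)*(-44) = 42*(-44) = -1848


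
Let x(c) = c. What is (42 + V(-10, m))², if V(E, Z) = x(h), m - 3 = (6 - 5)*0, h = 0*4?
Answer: 1764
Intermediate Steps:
h = 0
m = 3 (m = 3 + (6 - 5)*0 = 3 + 1*0 = 3 + 0 = 3)
V(E, Z) = 0
(42 + V(-10, m))² = (42 + 0)² = 42² = 1764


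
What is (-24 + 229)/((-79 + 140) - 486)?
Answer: -41/85 ≈ -0.48235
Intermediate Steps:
(-24 + 229)/((-79 + 140) - 486) = 205/(61 - 486) = 205/(-425) = 205*(-1/425) = -41/85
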